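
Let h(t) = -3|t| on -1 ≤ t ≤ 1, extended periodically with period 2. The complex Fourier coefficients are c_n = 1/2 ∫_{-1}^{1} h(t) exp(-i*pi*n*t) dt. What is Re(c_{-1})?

Since h is real-valued, Re(c_{-1}) = 1/2 ∫_{-1}^{1} h(t) cos(-pi*t) dt = a_{1}/2.
h is even and cos(-pi*t) is even, so the integrand is even: ∫_{-1}^{1} h(t) cos(-pi*t) dt = 2∫_0^{1} h(t) cos(-pi*t) dt.
Integrating by parts (boundary term plus one more integral), an antiderivative of (-3*t) cos(-pi*t) is -3*t*sin(pi*t)/pi - 3*cos(pi*t)/pi**2; evaluating from 0 to 1: ∫_{0}^{1} (-3*t) cos(-pi*t) dt = (3/pi**2) - (-3/pi**2) = 6/pi**2.
So ∫_{-1}^{1} h(t) cos(-pi*t) dt = 12/pi**2.
Hence Re(c_{-1}) = (1/2)·(12/pi**2) = 6/pi**2.

6/pi**2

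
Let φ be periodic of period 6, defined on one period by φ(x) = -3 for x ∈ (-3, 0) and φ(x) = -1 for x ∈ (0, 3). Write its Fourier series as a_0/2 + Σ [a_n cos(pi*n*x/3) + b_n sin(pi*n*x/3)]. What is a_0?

-4

a_0 = 1/3 ∫_{-3}^{3} φ(x) dx = 1/3 · (-12) = -4.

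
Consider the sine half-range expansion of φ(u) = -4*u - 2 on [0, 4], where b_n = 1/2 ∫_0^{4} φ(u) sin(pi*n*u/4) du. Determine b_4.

8/pi

b_4 = 1/2 ∫_0^{4} (-4*u - 2) sin(pi*u) du.
Integrating by parts (boundary term plus one more integral), an antiderivative of (-4*u - 2) sin(pi*u) is 4*u*cos(pi*u)/pi - 4*sin(pi*u)/pi**2 + 2*cos(pi*u)/pi; evaluating from 0 to 4: ∫_{0}^{4} (-4*u - 2) sin(pi*u) du = (18/pi) - (2/pi) = 16/pi.
Hence b_4 = (1/2)·(16/pi) = 8/pi.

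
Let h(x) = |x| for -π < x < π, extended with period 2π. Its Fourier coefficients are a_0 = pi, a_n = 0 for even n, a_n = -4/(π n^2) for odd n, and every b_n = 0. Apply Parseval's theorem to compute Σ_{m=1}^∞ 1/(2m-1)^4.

Parseval: a_0^2/2 + Σ a_n^2 = (1/π) ∫_{-π}^{π} h(x)^2 dx = 2*pi**2/3.
Subtract a_0^2/2 = pi**2/2: Σ a_n^2 = pi**2/6.
Only odd n contribute, with a_n^2 = 16/(π^2 n^4), so Σ_{m≥1} 1/(2m-1)^4 = π^2·(pi**2/6)/16 = pi**4/96.

pi**4/96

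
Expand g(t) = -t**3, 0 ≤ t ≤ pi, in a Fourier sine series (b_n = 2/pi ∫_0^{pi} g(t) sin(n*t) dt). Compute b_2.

b_2 = 2/pi ∫_0^{pi} (-t**3) sin(2*t) dt.
Integrating by parts three times (tabular method), an antiderivative of (-t**3) sin(2*t) is t**3*cos(2*t)/2 - 3*t**2*sin(2*t)/4 - 3*t*cos(2*t)/4 + 3*sin(2*t)/8; evaluating from 0 to pi: ∫_{0}^{pi} (-t**3) sin(2*t) dt = (pi*(-3 + 2*pi**2)/4) - (0) = pi*(-3 + 2*pi**2)/4.
Hence b_2 = (2/pi)·(pi*(-3 + 2*pi**2)/4) = -3/2 + pi**2.

-3/2 + pi**2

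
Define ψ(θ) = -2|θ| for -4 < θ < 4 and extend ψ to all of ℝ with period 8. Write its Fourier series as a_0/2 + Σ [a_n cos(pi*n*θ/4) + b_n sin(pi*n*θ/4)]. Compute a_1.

32/pi**2

a_1 = 1/4 ∫_{-4}^{4} ψ(θ) cos(pi*θ/4) dθ.
ψ is even and cos(pi*θ/4) is even, so the integrand is even and a_1 = 1/2 ∫_0^{4} ψ(θ) cos(pi*θ/4) dθ.
Integrating by parts (boundary term plus one more integral), an antiderivative of (-2*θ) cos(pi*θ/4) is -8*θ*sin(pi*θ/4)/pi - 32*cos(pi*θ/4)/pi**2; evaluating from 0 to 4: ∫_{0}^{4} (-2*θ) cos(pi*θ/4) dθ = (32/pi**2) - (-32/pi**2) = 64/pi**2.
Hence a_1 = (1/2)·(64/pi**2) = 32/pi**2.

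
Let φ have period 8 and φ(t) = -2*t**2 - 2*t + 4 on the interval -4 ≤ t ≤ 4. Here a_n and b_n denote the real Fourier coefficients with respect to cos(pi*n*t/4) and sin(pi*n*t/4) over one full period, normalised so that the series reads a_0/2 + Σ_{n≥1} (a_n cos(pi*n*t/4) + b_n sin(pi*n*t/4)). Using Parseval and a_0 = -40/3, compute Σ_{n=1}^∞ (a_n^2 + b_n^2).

10112/45

Parseval: a_0^2/2 + Σ_{n≥1} (a_n^2+b_n^2) = 1/4 ∫_{-4}^{4} φ(t)^2 dt = 1568/5.
Subtract a_0^2/2 = 800/9: Σ (a_n^2+b_n^2) = 10112/45.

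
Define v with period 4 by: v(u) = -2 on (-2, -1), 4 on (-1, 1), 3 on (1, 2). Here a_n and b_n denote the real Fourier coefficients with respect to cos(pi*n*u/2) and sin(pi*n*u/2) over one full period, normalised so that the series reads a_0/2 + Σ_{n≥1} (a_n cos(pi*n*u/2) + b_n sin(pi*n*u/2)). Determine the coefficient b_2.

b_2 = 1/2 ∫_{-2}^{2} v(u) sin(pi*u) du.
Split the integral at the breakpoints.
Directly, an antiderivative of (-2) sin(pi*u) is 2*cos(pi*u)/pi; evaluating from -2 to -1: ∫_{-2}^{-1} (-2) sin(pi*u) du = (-2/pi) - (2/pi) = -4/pi.
Directly, an antiderivative of (4) sin(pi*u) is -4*cos(pi*u)/pi; evaluating from -1 to 1: ∫_{-1}^{1} (4) sin(pi*u) du = (4/pi) - (4/pi) = 0.
Directly, an antiderivative of (3) sin(pi*u) is -3*cos(pi*u)/pi; evaluating from 1 to 2: ∫_{1}^{2} (3) sin(pi*u) du = (-3/pi) - (3/pi) = -6/pi.
Summing the pieces and multiplying by (1/2) gives b_2 = -5/pi.

-5/pi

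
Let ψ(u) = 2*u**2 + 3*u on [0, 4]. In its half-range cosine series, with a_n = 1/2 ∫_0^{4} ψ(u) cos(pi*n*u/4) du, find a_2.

32/pi**2

a_2 = 1/2 ∫_0^{4} (2*u**2 + 3*u) cos(pi*u/2) du.
Integrating by parts twice (tabular method), an antiderivative of (2*u**2 + 3*u) cos(pi*u/2) is 4*u**2*sin(pi*u/2)/pi + 6*u*sin(pi*u/2)/pi + 16*u*cos(pi*u/2)/pi**2 - 32*sin(pi*u/2)/pi**3 + 12*cos(pi*u/2)/pi**2; evaluating from 0 to 4: ∫_{0}^{4} (2*u**2 + 3*u) cos(pi*u/2) du = (76/pi**2) - (12/pi**2) = 64/pi**2.
Hence a_2 = (1/2)·(64/pi**2) = 32/pi**2.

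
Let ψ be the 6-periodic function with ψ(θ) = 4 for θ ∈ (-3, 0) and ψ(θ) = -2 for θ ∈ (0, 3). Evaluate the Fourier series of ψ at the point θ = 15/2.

θ = 15/2 differs from θ = 3/2 by 1 full period(s), and the series is 6-periodic.
ψ is continuous at θ = 3/2 with value -2, so the series converges to -2 there.

-2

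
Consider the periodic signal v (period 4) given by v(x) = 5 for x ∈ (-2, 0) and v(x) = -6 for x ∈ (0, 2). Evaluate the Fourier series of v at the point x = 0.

At x = 0 the one-sided limits are v(0^-) = 5 and v(0^+) = -6.
By Dirichlet's theorem the series converges to their average, [(5) + (-6)]/2 = -1/2.

-1/2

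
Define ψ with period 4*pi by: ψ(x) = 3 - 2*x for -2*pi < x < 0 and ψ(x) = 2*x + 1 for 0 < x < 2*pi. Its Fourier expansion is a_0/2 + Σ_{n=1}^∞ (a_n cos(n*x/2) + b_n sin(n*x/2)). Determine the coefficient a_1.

-16/pi

a_1 = (1/(2*pi)) ∫_{-2*pi}^{2*pi} ψ(x) cos(x/2) dx.
Split the integral at the breakpoints.
Integrating by parts (boundary term plus one more integral), an antiderivative of (3 - 2*x) cos(x/2) is -4*x*sin(x/2) + 6*sin(x/2) - 8*cos(x/2); evaluating from -2*pi to 0: ∫_{-2*pi}^{0} (3 - 2*x) cos(x/2) dx = (-8) - (8) = -16.
Integrating by parts (boundary term plus one more integral), an antiderivative of (2*x + 1) cos(x/2) is 4*x*sin(x/2) + 2*sin(x/2) + 8*cos(x/2); evaluating from 0 to 2*pi: ∫_{0}^{2*pi} (2*x + 1) cos(x/2) dx = (-8) - (8) = -16.
Summing the pieces and multiplying by (1/(2*pi)) gives a_1 = -16/pi.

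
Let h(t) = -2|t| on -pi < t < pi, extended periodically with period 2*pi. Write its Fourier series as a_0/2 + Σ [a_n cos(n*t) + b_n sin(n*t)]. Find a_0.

a_0 = 1/pi ∫_{-pi}^{pi} h(t) dt = 1/pi · (-2*pi**2) = -2*pi.

-2*pi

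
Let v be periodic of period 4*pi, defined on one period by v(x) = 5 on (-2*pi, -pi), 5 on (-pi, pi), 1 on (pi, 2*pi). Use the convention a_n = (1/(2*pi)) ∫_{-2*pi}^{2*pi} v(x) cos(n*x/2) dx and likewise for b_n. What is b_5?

-4/(5*pi)

b_5 = (1/(2*pi)) ∫_{-2*pi}^{2*pi} v(x) sin(5*x/2) dx.
Split the integral at the breakpoints.
Directly, an antiderivative of (5) sin(5*x/2) is -2*cos(5*x/2); evaluating from -2*pi to -pi: ∫_{-2*pi}^{-pi} (5) sin(5*x/2) dx = (0) - (2) = -2.
Directly, an antiderivative of (5) sin(5*x/2) is -2*cos(5*x/2); evaluating from -pi to pi: ∫_{-pi}^{pi} (5) sin(5*x/2) dx = (0) - (0) = 0.
Directly, an antiderivative of (1) sin(5*x/2) is -2*cos(5*x/2)/5; evaluating from pi to 2*pi: ∫_{pi}^{2*pi} (1) sin(5*x/2) dx = (2/5) - (0) = 2/5.
Summing the pieces and multiplying by (1/(2*pi)) gives b_5 = -4/(5*pi).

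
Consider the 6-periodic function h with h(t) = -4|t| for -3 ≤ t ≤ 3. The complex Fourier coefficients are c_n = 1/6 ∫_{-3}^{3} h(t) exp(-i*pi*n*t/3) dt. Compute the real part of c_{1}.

24/pi**2

Since h is real-valued, Re(c_{1}) = 1/6 ∫_{-3}^{3} h(t) cos(pi*t/3) dt = a_{1}/2.
h is even and cos(pi*t/3) is even, so the integrand is even: ∫_{-3}^{3} h(t) cos(pi*t/3) dt = 2∫_0^{3} h(t) cos(pi*t/3) dt.
Integrating by parts (boundary term plus one more integral), an antiderivative of (-4*t) cos(pi*t/3) is -12*t*sin(pi*t/3)/pi - 36*cos(pi*t/3)/pi**2; evaluating from 0 to 3: ∫_{0}^{3} (-4*t) cos(pi*t/3) dt = (36/pi**2) - (-36/pi**2) = 72/pi**2.
So ∫_{-3}^{3} h(t) cos(pi*t/3) dt = 144/pi**2.
Hence Re(c_{1}) = (1/6)·(144/pi**2) = 24/pi**2.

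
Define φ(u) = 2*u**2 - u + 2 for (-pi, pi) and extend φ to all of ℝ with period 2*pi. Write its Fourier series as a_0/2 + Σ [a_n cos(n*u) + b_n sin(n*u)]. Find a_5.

-8/25

a_5 = 1/pi ∫_{-pi}^{pi} φ(u) cos(5*u) du.
Integrating by parts twice (tabular method), an antiderivative of (2*u**2 - u + 2) cos(5*u) is 2*u**2*sin(5*u)/5 - u*sin(5*u)/5 + 4*u*cos(5*u)/25 + 46*sin(5*u)/125 - cos(5*u)/25; evaluating from -pi to pi: ∫_{-pi}^{pi} (2*u**2 - u + 2) cos(5*u) du = (1/25 - 4*pi/25) - (1/25 + 4*pi/25) = -8*pi/25.
Hence a_5 = (1/pi)·(-8*pi/25) = -8/25.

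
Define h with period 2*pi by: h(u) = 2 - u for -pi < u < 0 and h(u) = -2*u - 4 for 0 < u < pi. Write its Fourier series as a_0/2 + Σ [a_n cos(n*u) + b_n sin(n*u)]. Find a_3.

2/(9*pi)

a_3 = 1/pi ∫_{-pi}^{pi} h(u) cos(3*u) du.
Split the integral at the breakpoints.
Integrating by parts (boundary term plus one more integral), an antiderivative of (2 - u) cos(3*u) is -u*sin(3*u)/3 + 2*sin(3*u)/3 - cos(3*u)/9; evaluating from -pi to 0: ∫_{-pi}^{0} (2 - u) cos(3*u) du = (-1/9) - (1/9) = -2/9.
Integrating by parts (boundary term plus one more integral), an antiderivative of (-2*u - 4) cos(3*u) is -2*u*sin(3*u)/3 - 4*sin(3*u)/3 - 2*cos(3*u)/9; evaluating from 0 to pi: ∫_{0}^{pi} (-2*u - 4) cos(3*u) du = (2/9) - (-2/9) = 4/9.
Summing the pieces and multiplying by (1/pi) gives a_3 = 2/(9*pi).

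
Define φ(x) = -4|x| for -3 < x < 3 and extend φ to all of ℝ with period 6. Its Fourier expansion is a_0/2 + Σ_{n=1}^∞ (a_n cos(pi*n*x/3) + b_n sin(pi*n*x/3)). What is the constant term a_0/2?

a_0 = 1/3 ∫_{-3}^{3} φ(x) dx = 1/3 · (-36) = -12.
So the constant term a_0/2 = -6.

-6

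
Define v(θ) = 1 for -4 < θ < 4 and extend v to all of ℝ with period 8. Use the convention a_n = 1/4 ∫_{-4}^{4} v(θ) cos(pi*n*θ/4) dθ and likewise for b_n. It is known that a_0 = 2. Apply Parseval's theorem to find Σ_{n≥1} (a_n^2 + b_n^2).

Parseval: a_0^2/2 + Σ_{n≥1} (a_n^2+b_n^2) = 1/4 ∫_{-4}^{4} v(θ)^2 dθ = 2.
Subtract a_0^2/2 = 2: Σ (a_n^2+b_n^2) = 0.

0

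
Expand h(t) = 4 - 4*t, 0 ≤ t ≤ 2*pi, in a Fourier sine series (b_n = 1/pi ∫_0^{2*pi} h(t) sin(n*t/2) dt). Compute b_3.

16*(1 - pi)/(3*pi)

b_3 = 1/pi ∫_0^{2*pi} (4 - 4*t) sin(3*t/2) dt.
Integrating by parts (boundary term plus one more integral), an antiderivative of (4 - 4*t) sin(3*t/2) is 8*t*cos(3*t/2)/3 - 16*sin(3*t/2)/9 - 8*cos(3*t/2)/3; evaluating from 0 to 2*pi: ∫_{0}^{2*pi} (4 - 4*t) sin(3*t/2) dt = (8/3 - 16*pi/3) - (-8/3) = 16/3 - 16*pi/3.
Hence b_3 = (1/pi)·(16/3 - 16*pi/3) = 16*(1 - pi)/(3*pi).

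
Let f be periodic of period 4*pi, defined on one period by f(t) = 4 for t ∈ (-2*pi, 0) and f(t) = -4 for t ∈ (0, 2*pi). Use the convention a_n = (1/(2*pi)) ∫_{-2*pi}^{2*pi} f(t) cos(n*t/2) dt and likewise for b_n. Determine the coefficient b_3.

-16/(3*pi)

b_3 = (1/(2*pi)) ∫_{-2*pi}^{2*pi} f(t) sin(3*t/2) dt.
f is odd and sin(3*t/2) is odd, so the integrand is even and b_3 = 1/pi ∫_0^{2*pi} f(t) sin(3*t/2) dt.
Directly, an antiderivative of (-4) sin(3*t/2) is 8*cos(3*t/2)/3; evaluating from 0 to 2*pi: ∫_{0}^{2*pi} (-4) sin(3*t/2) dt = (-8/3) - (8/3) = -16/3.
Hence b_3 = (1/pi)·(-16/3) = -16/(3*pi).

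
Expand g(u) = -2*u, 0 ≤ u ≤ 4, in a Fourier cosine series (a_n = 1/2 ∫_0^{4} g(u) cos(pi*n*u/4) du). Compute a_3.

32/(9*pi**2)

a_3 = 1/2 ∫_0^{4} (-2*u) cos(3*pi*u/4) du.
Integrating by parts (boundary term plus one more integral), an antiderivative of (-2*u) cos(3*pi*u/4) is -8*u*sin(3*pi*u/4)/(3*pi) - 32*cos(3*pi*u/4)/(9*pi**2); evaluating from 0 to 4: ∫_{0}^{4} (-2*u) cos(3*pi*u/4) du = (32/(9*pi**2)) - (-32/(9*pi**2)) = 64/(9*pi**2).
Hence a_3 = (1/2)·(64/(9*pi**2)) = 32/(9*pi**2).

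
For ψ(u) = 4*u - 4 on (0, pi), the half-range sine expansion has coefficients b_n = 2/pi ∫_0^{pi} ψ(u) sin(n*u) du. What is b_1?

8 - 16/pi

b_1 = 2/pi ∫_0^{pi} (4*u - 4) sin(u) du.
Integrating by parts (boundary term plus one more integral), an antiderivative of (4*u - 4) sin(u) is -4*u*cos(u) + 4*sin(u) + 4*cos(u); evaluating from 0 to pi: ∫_{0}^{pi} (4*u - 4) sin(u) du = (-4 + 4*pi) - (4) = -8 + 4*pi.
Hence b_1 = (2/pi)·(-8 + 4*pi) = 8 - 16/pi.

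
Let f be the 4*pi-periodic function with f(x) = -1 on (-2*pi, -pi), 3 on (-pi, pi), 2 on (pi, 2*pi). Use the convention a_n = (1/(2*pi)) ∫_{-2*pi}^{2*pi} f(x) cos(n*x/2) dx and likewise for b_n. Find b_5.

3/(5*pi)

b_5 = (1/(2*pi)) ∫_{-2*pi}^{2*pi} f(x) sin(5*x/2) dx.
Split the integral at the breakpoints.
Directly, an antiderivative of (-1) sin(5*x/2) is 2*cos(5*x/2)/5; evaluating from -2*pi to -pi: ∫_{-2*pi}^{-pi} (-1) sin(5*x/2) dx = (0) - (-2/5) = 2/5.
Directly, an antiderivative of (3) sin(5*x/2) is -6*cos(5*x/2)/5; evaluating from -pi to pi: ∫_{-pi}^{pi} (3) sin(5*x/2) dx = (0) - (0) = 0.
Directly, an antiderivative of (2) sin(5*x/2) is -4*cos(5*x/2)/5; evaluating from pi to 2*pi: ∫_{pi}^{2*pi} (2) sin(5*x/2) dx = (4/5) - (0) = 4/5.
Summing the pieces and multiplying by (1/(2*pi)) gives b_5 = 3/(5*pi).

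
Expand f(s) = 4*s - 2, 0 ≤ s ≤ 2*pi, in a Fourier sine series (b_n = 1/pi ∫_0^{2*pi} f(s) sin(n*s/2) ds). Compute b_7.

8*(-1 + 2*pi)/(7*pi)

b_7 = 1/pi ∫_0^{2*pi} (4*s - 2) sin(7*s/2) ds.
Integrating by parts (boundary term plus one more integral), an antiderivative of (4*s - 2) sin(7*s/2) is -8*s*cos(7*s/2)/7 + 16*sin(7*s/2)/49 + 4*cos(7*s/2)/7; evaluating from 0 to 2*pi: ∫_{0}^{2*pi} (4*s - 2) sin(7*s/2) ds = (-4/7 + 16*pi/7) - (4/7) = -8/7 + 16*pi/7.
Hence b_7 = (1/pi)·(-8/7 + 16*pi/7) = 8*(-1 + 2*pi)/(7*pi).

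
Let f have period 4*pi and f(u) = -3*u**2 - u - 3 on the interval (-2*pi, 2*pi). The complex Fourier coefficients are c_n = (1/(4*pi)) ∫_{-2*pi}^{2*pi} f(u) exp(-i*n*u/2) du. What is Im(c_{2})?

Since f is real-valued, Im(c_{2}) = -(1/(4*pi)) ∫_{-2*pi}^{2*pi} f(u) sin(u) du = -b_{2}/2.
Integrating by parts twice (tabular method), an antiderivative of (-3*u**2 - u - 3) sin(u) is 3*u**2*cos(u) - 6*u*sin(u) + u*cos(u) - sin(u) - 3*cos(u); evaluating from -2*pi to 2*pi: ∫_{-2*pi}^{2*pi} (-3*u**2 - u - 3) sin(u) du = (-3 + 2*pi + 12*pi**2) - (-2*pi - 3 + 12*pi**2) = 4*pi.
Hence Im(c_{2}) = (-1/(4*pi))·(4*pi) = -1.

-1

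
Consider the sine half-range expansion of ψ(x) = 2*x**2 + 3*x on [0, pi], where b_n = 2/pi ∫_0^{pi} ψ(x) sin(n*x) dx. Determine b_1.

-16/pi + 6 + 4*pi

b_1 = 2/pi ∫_0^{pi} (2*x**2 + 3*x) sin(x) dx.
Integrating by parts twice (tabular method), an antiderivative of (2*x**2 + 3*x) sin(x) is -2*x**2*cos(x) + 4*x*sin(x) - 3*x*cos(x) + 3*sin(x) + 4*cos(x); evaluating from 0 to pi: ∫_{0}^{pi} (2*x**2 + 3*x) sin(x) dx = (-4 + 3*pi + 2*pi**2) - (4) = -8 + 3*pi + 2*pi**2.
Hence b_1 = (2/pi)·(-8 + 3*pi + 2*pi**2) = -16/pi + 6 + 4*pi.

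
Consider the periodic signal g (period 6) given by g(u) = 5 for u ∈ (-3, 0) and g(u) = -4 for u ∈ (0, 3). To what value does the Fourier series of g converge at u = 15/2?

-4

u = 15/2 differs from u = 3/2 by 1 full period(s), and the series is 6-periodic.
g is continuous at u = 3/2 with value -4, so the series converges to -4 there.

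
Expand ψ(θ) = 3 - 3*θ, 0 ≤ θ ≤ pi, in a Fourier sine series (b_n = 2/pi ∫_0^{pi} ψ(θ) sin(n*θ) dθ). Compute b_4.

3/2

b_4 = 2/pi ∫_0^{pi} (3 - 3*θ) sin(4*θ) dθ.
Integrating by parts (boundary term plus one more integral), an antiderivative of (3 - 3*θ) sin(4*θ) is 3*θ*cos(4*θ)/4 - 3*sin(4*θ)/16 - 3*cos(4*θ)/4; evaluating from 0 to pi: ∫_{0}^{pi} (3 - 3*θ) sin(4*θ) dθ = (-3/4 + 3*pi/4) - (-3/4) = 3*pi/4.
Hence b_4 = (2/pi)·(3*pi/4) = 3/2.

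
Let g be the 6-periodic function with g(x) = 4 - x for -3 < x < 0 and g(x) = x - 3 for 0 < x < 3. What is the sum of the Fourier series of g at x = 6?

x = 6 differs from x = 0 by 1 full period(s), and the series is 6-periodic.
At x = 0 the one-sided limits are g(0^-) = 4 and g(0^+) = -3.
By Dirichlet's theorem the series converges to their average, [(4) + (-3)]/2 = 1/2.

1/2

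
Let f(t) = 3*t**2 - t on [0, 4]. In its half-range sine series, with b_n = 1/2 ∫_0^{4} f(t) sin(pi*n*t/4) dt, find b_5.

b_5 = 1/2 ∫_0^{4} (3*t**2 - t) sin(5*pi*t/4) dt.
Integrating by parts twice (tabular method), an antiderivative of (3*t**2 - t) sin(5*pi*t/4) is -12*t**2*cos(5*pi*t/4)/(5*pi) + 96*t*sin(5*pi*t/4)/(25*pi**2) + 4*t*cos(5*pi*t/4)/(5*pi) - 16*sin(5*pi*t/4)/(25*pi**2) + 384*cos(5*pi*t/4)/(125*pi**3); evaluating from 0 to 4: ∫_{0}^{4} (3*t**2 - t) sin(5*pi*t/4) dt = (16*(-24 + 275*pi**2)/(125*pi**3)) - (384/(125*pi**3)) = 16*(-48 + 275*pi**2)/(125*pi**3).
Hence b_5 = (1/2)·(16*(-48 + 275*pi**2)/(125*pi**3)) = 8*(-48 + 275*pi**2)/(125*pi**3).

8*(-48 + 275*pi**2)/(125*pi**3)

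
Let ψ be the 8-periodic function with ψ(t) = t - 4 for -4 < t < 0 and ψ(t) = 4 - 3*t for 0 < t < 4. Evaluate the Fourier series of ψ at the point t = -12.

t = -12 differs from t = 4 by -2 full period(s), and the series is 8-periodic.
ψ is continuous at t = 4 with value -8, so the series converges to -8 there.

-8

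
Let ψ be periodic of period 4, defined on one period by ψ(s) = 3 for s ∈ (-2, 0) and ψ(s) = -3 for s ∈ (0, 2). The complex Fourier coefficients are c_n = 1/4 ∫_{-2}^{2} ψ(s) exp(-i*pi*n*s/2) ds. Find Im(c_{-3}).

-2/pi

Since ψ is real-valued, Im(c_{-3}) = -1/4 ∫_{-2}^{2} ψ(s) sin(-3*pi*s/2) ds = b_{3}/2.
ψ is odd and sin(-3*pi*s/2) is odd, so the integrand is even: ∫_{-2}^{2} ψ(s) sin(-3*pi*s/2) ds = 2∫_0^{2} ψ(s) sin(-3*pi*s/2) ds.
Directly, an antiderivative of (-3) sin(-3*pi*s/2) is -2*cos(3*pi*s/2)/pi; evaluating from 0 to 2: ∫_{0}^{2} (-3) sin(-3*pi*s/2) ds = (2/pi) - (-2/pi) = 4/pi.
So ∫_{-2}^{2} ψ(s) sin(-3*pi*s/2) ds = 8/pi.
Hence Im(c_{-3}) = (-1/4)·(8/pi) = -2/pi.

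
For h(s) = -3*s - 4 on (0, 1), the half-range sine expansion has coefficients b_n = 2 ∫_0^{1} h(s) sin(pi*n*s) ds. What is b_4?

3/(2*pi)

b_4 = 2 ∫_0^{1} (-3*s - 4) sin(4*pi*s) ds.
Integrating by parts (boundary term plus one more integral), an antiderivative of (-3*s - 4) sin(4*pi*s) is 3*s*cos(4*pi*s)/(4*pi) - 3*sin(4*pi*s)/(16*pi**2) + cos(4*pi*s)/pi; evaluating from 0 to 1: ∫_{0}^{1} (-3*s - 4) sin(4*pi*s) ds = (7/(4*pi)) - (1/pi) = 3/(4*pi).
Hence b_4 = 2·(3/(4*pi)) = 3/(2*pi).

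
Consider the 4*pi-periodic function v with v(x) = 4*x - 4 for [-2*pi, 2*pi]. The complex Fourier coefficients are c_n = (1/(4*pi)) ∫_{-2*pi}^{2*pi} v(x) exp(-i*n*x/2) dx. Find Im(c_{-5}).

8/5

Since v is real-valued, Im(c_{-5}) = -(1/(4*pi)) ∫_{-2*pi}^{2*pi} v(x) sin(-5*x/2) dx = b_{5}/2.
Integrating by parts (boundary term plus one more integral), an antiderivative of (4*x - 4) sin(-5*x/2) is 8*x*cos(5*x/2)/5 - 16*sin(5*x/2)/25 - 8*cos(5*x/2)/5; evaluating from -2*pi to 2*pi: ∫_{-2*pi}^{2*pi} (4*x - 4) sin(-5*x/2) dx = (8/5 - 16*pi/5) - (8/5 + 16*pi/5) = -32*pi/5.
Hence Im(c_{-5}) = (-1/(4*pi))·(-32*pi/5) = 8/5.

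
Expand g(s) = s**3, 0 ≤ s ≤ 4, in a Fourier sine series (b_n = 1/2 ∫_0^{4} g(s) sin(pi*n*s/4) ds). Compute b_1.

b_1 = 1/2 ∫_0^{4} (s**3) sin(pi*s/4) ds.
Integrating by parts three times (tabular method), an antiderivative of (s**3) sin(pi*s/4) is -4*s**3*cos(pi*s/4)/pi + 48*s**2*sin(pi*s/4)/pi**2 + 384*s*cos(pi*s/4)/pi**3 - 1536*sin(pi*s/4)/pi**4; evaluating from 0 to 4: ∫_{0}^{4} (s**3) sin(pi*s/4) ds = (-1536/pi**3 + 256/pi) - (0) = -1536/pi**3 + 256/pi.
Hence b_1 = (1/2)·(-1536/pi**3 + 256/pi) = -768/pi**3 + 128/pi.

-768/pi**3 + 128/pi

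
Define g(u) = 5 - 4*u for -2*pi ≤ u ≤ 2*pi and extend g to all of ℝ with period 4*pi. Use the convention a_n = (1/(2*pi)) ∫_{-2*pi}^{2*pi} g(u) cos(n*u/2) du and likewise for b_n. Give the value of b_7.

-16/7

b_7 = (1/(2*pi)) ∫_{-2*pi}^{2*pi} g(u) sin(7*u/2) du.
Integrating by parts (boundary term plus one more integral), an antiderivative of (5 - 4*u) sin(7*u/2) is 8*u*cos(7*u/2)/7 - 16*sin(7*u/2)/49 - 10*cos(7*u/2)/7; evaluating from -2*pi to 2*pi: ∫_{-2*pi}^{2*pi} (5 - 4*u) sin(7*u/2) du = (10/7 - 16*pi/7) - (10/7 + 16*pi/7) = -32*pi/7.
Hence b_7 = (1/(2*pi))·(-32*pi/7) = -16/7.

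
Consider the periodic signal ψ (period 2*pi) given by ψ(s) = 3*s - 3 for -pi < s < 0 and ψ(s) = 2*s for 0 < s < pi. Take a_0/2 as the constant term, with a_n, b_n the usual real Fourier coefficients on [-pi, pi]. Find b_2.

b_2 = 1/pi ∫_{-pi}^{pi} ψ(s) sin(2*s) ds.
Split the integral at the breakpoints.
Integrating by parts (boundary term plus one more integral), an antiderivative of (3*s - 3) sin(2*s) is -3*s*cos(2*s)/2 + 3*sin(2*s)/4 + 3*cos(2*s)/2; evaluating from -pi to 0: ∫_{-pi}^{0} (3*s - 3) sin(2*s) ds = (3/2) - (3/2 + 3*pi/2) = -3*pi/2.
Integrating by parts (boundary term plus one more integral), an antiderivative of (2*s) sin(2*s) is -s*cos(2*s) + sin(2*s)/2; evaluating from 0 to pi: ∫_{0}^{pi} (2*s) sin(2*s) ds = (-pi) - (0) = -pi.
Summing the pieces and multiplying by (1/pi) gives b_2 = -5/2.

-5/2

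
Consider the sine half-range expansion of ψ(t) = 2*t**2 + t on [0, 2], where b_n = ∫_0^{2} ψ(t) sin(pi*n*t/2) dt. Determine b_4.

b_4 = ∫_0^{2} (2*t**2 + t) sin(2*pi*t) dt.
Integrating by parts twice (tabular method), an antiderivative of (2*t**2 + t) sin(2*pi*t) is -t**2*cos(2*pi*t)/pi + t*sin(2*pi*t)/pi**2 - t*cos(2*pi*t)/(2*pi) + sin(2*pi*t)/(4*pi**2) + cos(2*pi*t)/(2*pi**3); evaluating from 0 to 2: ∫_{0}^{2} (2*t**2 + t) sin(2*pi*t) dt = (-5/pi + 1/(2*pi**3)) - (1/(2*pi**3)) = -5/pi.
Hence b_4 = -5/pi.

-5/pi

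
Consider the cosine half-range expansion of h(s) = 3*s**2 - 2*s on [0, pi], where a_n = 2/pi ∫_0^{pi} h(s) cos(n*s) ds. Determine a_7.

a_7 = 2/pi ∫_0^{pi} (3*s**2 - 2*s) cos(7*s) ds.
Integrating by parts twice (tabular method), an antiderivative of (3*s**2 - 2*s) cos(7*s) is 3*s**2*sin(7*s)/7 - 2*s*sin(7*s)/7 + 6*s*cos(7*s)/49 - 6*sin(7*s)/343 - 2*cos(7*s)/49; evaluating from 0 to pi: ∫_{0}^{pi} (3*s**2 - 2*s) cos(7*s) ds = (2/49 - 6*pi/49) - (-2/49) = 4/49 - 6*pi/49.
Hence a_7 = (2/pi)·(4/49 - 6*pi/49) = 4*(2 - 3*pi)/(49*pi).

4*(2 - 3*pi)/(49*pi)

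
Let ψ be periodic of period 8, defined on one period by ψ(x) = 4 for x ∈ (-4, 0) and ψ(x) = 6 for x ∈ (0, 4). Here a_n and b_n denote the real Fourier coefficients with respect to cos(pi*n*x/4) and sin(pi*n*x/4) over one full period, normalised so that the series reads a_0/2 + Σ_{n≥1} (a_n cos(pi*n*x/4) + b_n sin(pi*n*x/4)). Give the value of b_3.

b_3 = 1/4 ∫_{-4}^{4} ψ(x) sin(3*pi*x/4) dx.
Split the integral at the breakpoints.
Directly, an antiderivative of (4) sin(3*pi*x/4) is -16*cos(3*pi*x/4)/(3*pi); evaluating from -4 to 0: ∫_{-4}^{0} (4) sin(3*pi*x/4) dx = (-16/(3*pi)) - (16/(3*pi)) = -32/(3*pi).
Directly, an antiderivative of (6) sin(3*pi*x/4) is -8*cos(3*pi*x/4)/pi; evaluating from 0 to 4: ∫_{0}^{4} (6) sin(3*pi*x/4) dx = (8/pi) - (-8/pi) = 16/pi.
Summing the pieces and multiplying by (1/4) gives b_3 = 4/(3*pi).

4/(3*pi)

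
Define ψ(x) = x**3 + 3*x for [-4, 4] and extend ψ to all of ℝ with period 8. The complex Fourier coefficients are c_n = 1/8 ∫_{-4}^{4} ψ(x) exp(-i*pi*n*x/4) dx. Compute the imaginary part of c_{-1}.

Since ψ is real-valued, Im(c_{-1}) = -1/8 ∫_{-4}^{4} ψ(x) sin(-pi*x/4) dx = b_{1}/2.
ψ is odd and sin(-pi*x/4) is odd, so the integrand is even: ∫_{-4}^{4} ψ(x) sin(-pi*x/4) dx = 2∫_0^{4} ψ(x) sin(-pi*x/4) dx.
Integrating by parts three times (tabular method), an antiderivative of (x**3 + 3*x) sin(-pi*x/4) is 4*x**3*cos(pi*x/4)/pi - 48*x**2*sin(pi*x/4)/pi**2 - 384*x*cos(pi*x/4)/pi**3 + 12*x*cos(pi*x/4)/pi - 48*sin(pi*x/4)/pi**2 + 1536*sin(pi*x/4)/pi**4; evaluating from 0 to 4: ∫_{0}^{4} (x**3 + 3*x) sin(-pi*x/4) dx = (-304/pi + 1536/pi**3) - (0) = -304/pi + 1536/pi**3.
So ∫_{-4}^{4} ψ(x) sin(-pi*x/4) dx = -608/pi + 3072/pi**3.
Hence Im(c_{-1}) = (-1/8)·(-608/pi + 3072/pi**3) = -384/pi**3 + 76/pi.

-384/pi**3 + 76/pi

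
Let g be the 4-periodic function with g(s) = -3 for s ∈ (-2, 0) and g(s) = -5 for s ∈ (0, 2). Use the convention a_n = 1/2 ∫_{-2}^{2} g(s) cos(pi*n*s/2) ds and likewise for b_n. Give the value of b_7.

b_7 = 1/2 ∫_{-2}^{2} g(s) sin(7*pi*s/2) ds.
Split the integral at the breakpoints.
Directly, an antiderivative of (-3) sin(7*pi*s/2) is 6*cos(7*pi*s/2)/(7*pi); evaluating from -2 to 0: ∫_{-2}^{0} (-3) sin(7*pi*s/2) ds = (6/(7*pi)) - (-6/(7*pi)) = 12/(7*pi).
Directly, an antiderivative of (-5) sin(7*pi*s/2) is 10*cos(7*pi*s/2)/(7*pi); evaluating from 0 to 2: ∫_{0}^{2} (-5) sin(7*pi*s/2) ds = (-10/(7*pi)) - (10/(7*pi)) = -20/(7*pi).
Summing the pieces and multiplying by (1/2) gives b_7 = -4/(7*pi).

-4/(7*pi)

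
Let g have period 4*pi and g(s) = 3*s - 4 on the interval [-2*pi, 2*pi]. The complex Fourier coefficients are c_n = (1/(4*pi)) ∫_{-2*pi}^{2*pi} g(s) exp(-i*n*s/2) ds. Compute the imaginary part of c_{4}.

Since g is real-valued, Im(c_{4}) = -(1/(4*pi)) ∫_{-2*pi}^{2*pi} g(s) sin(2*s) ds = -b_{4}/2.
Integrating by parts (boundary term plus one more integral), an antiderivative of (3*s - 4) sin(2*s) is -3*s*cos(2*s)/2 + 3*sin(2*s)/4 + 2*cos(2*s); evaluating from -2*pi to 2*pi: ∫_{-2*pi}^{2*pi} (3*s - 4) sin(2*s) ds = (2 - 3*pi) - (2 + 3*pi) = -6*pi.
Hence Im(c_{4}) = (-1/(4*pi))·(-6*pi) = 3/2.

3/2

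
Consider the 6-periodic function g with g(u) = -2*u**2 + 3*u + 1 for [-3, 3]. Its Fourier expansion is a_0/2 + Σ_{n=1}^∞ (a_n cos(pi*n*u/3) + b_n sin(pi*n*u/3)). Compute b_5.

18/(5*pi)

b_5 = 1/3 ∫_{-3}^{3} g(u) sin(5*pi*u/3) du.
Integrating by parts twice (tabular method), an antiderivative of (-2*u**2 + 3*u + 1) sin(5*pi*u/3) is 6*u**2*cos(5*pi*u/3)/(5*pi) - 36*u*sin(5*pi*u/3)/(25*pi**2) - 9*u*cos(5*pi*u/3)/(5*pi) + 27*sin(5*pi*u/3)/(25*pi**2) - 3*cos(5*pi*u/3)/(5*pi) - 108*cos(5*pi*u/3)/(125*pi**3); evaluating from -3 to 3: ∫_{-3}^{3} (-2*u**2 + 3*u + 1) sin(5*pi*u/3) du = (12*(9 - 50*pi**2)/(125*pi**3)) - (6*(18 - 325*pi**2)/(125*pi**3)) = 54/(5*pi).
Hence b_5 = (1/3)·(54/(5*pi)) = 18/(5*pi).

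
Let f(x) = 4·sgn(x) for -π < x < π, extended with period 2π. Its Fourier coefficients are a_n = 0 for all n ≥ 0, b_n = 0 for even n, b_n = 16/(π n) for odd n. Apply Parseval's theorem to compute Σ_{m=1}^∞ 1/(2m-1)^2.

pi**2/8

Parseval: Σ b_n^2 = (1/π) ∫_{-π}^{π} f(x)^2 dx = 32.
Only odd n contribute, with b_n^2 = 256/(π^2 n^2), so Σ_{m≥1} 1/(2m-1)^2 = π^2·(32)/256 = pi**2/8.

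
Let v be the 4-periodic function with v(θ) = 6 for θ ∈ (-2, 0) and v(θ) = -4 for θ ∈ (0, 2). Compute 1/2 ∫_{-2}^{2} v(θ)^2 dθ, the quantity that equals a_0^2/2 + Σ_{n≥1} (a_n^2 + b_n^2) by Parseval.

52

1/2 ∫_{-2}^{2} v(θ)^2 dθ = 1/2 · (104) = 52.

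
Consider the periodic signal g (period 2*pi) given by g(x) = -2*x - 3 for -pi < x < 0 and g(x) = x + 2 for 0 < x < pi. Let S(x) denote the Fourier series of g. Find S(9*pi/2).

pi/2 + 2

x = 9*pi/2 differs from x = pi/2 by 2 full period(s), and the series is 2*pi-periodic.
g is continuous at x = pi/2 with value pi/2 + 2, so the series converges to pi/2 + 2 there.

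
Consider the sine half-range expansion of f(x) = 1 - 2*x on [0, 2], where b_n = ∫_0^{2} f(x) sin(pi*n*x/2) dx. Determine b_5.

-4/(5*pi)

b_5 = ∫_0^{2} (1 - 2*x) sin(5*pi*x/2) dx.
Integrating by parts (boundary term plus one more integral), an antiderivative of (1 - 2*x) sin(5*pi*x/2) is 4*x*cos(5*pi*x/2)/(5*pi) - 8*sin(5*pi*x/2)/(25*pi**2) - 2*cos(5*pi*x/2)/(5*pi); evaluating from 0 to 2: ∫_{0}^{2} (1 - 2*x) sin(5*pi*x/2) dx = (-6/(5*pi)) - (-2/(5*pi)) = -4/(5*pi).
Hence b_5 = -4/(5*pi).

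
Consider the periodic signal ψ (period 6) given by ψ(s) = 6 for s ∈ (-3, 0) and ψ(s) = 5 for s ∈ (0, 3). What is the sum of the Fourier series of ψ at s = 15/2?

5

s = 15/2 differs from s = 3/2 by 1 full period(s), and the series is 6-periodic.
ψ is continuous at s = 3/2 with value 5, so the series converges to 5 there.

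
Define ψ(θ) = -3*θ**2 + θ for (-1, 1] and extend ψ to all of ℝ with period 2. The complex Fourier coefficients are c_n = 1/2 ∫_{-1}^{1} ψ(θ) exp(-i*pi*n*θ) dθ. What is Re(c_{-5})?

Since ψ is real-valued, Re(c_{-5}) = 1/2 ∫_{-1}^{1} ψ(θ) cos(-5*pi*θ) dθ = a_{5}/2.
Integrating by parts twice (tabular method), an antiderivative of (-3*θ**2 + θ) cos(-5*pi*θ) is -3*θ**2*sin(5*pi*θ)/(5*pi) + θ*sin(5*pi*θ)/(5*pi) - 6*θ*cos(5*pi*θ)/(25*pi**2) + 6*sin(5*pi*θ)/(125*pi**3) + cos(5*pi*θ)/(25*pi**2); evaluating from -1 to 1: ∫_{-1}^{1} (-3*θ**2 + θ) cos(-5*pi*θ) dθ = (1/(5*pi**2)) - (-7/(25*pi**2)) = 12/(25*pi**2).
Hence Re(c_{-5}) = (1/2)·(12/(25*pi**2)) = 6/(25*pi**2).

6/(25*pi**2)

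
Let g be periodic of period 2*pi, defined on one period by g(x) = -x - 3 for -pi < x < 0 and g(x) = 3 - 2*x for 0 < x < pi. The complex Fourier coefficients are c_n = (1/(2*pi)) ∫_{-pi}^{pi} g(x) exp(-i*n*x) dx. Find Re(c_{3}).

Since g is real-valued, Re(c_{3}) = (1/(2*pi)) ∫_{-pi}^{pi} g(x) cos(3*x) dx = a_{3}/2.
Split the integral at the breakpoints.
Integrating by parts (boundary term plus one more integral), an antiderivative of (-x - 3) cos(3*x) is -x*sin(3*x)/3 - sin(3*x) - cos(3*x)/9; evaluating from -pi to 0: ∫_{-pi}^{0} (-x - 3) cos(3*x) dx = (-1/9) - (1/9) = -2/9.
Integrating by parts (boundary term plus one more integral), an antiderivative of (3 - 2*x) cos(3*x) is -2*x*sin(3*x)/3 + sin(3*x) - 2*cos(3*x)/9; evaluating from 0 to pi: ∫_{0}^{pi} (3 - 2*x) cos(3*x) dx = (2/9) - (-2/9) = 4/9.
So ∫_{-pi}^{pi} g(x) cos(3*x) dx = 2/9.
Hence Re(c_{3}) = (1/(2*pi))·(2/9) = 1/(9*pi).

1/(9*pi)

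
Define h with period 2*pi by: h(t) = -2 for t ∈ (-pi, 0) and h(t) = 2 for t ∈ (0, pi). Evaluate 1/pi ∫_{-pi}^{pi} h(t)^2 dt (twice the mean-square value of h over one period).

1/pi ∫_{-pi}^{pi} h(t)^2 dt = 1/pi · (8*pi) = 8.

8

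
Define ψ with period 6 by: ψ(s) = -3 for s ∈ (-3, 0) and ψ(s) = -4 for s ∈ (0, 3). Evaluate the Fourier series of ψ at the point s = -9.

s = -9 differs from s = -3 by -1 full period(s), and the series is 6-periodic.
At s = -3 the one-sided limits are ψ(-3^-) = -4 and ψ(-3^+) = -3.
By Dirichlet's theorem the series converges to their average, [(-4) + (-3)]/2 = -7/2.

-7/2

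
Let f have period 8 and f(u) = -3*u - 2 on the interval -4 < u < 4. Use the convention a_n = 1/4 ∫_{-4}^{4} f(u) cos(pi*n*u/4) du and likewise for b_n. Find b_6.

4/pi

b_6 = 1/4 ∫_{-4}^{4} f(u) sin(3*pi*u/2) du.
Integrating by parts (boundary term plus one more integral), an antiderivative of (-3*u - 2) sin(3*pi*u/2) is 2*u*cos(3*pi*u/2)/pi - 4*sin(3*pi*u/2)/(3*pi**2) + 4*cos(3*pi*u/2)/(3*pi); evaluating from -4 to 4: ∫_{-4}^{4} (-3*u - 2) sin(3*pi*u/2) du = (28/(3*pi)) - (-20/(3*pi)) = 16/pi.
Hence b_6 = (1/4)·(16/pi) = 4/pi.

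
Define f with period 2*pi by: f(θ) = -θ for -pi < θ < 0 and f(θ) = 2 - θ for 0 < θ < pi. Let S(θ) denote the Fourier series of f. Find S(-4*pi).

θ = -4*pi differs from θ = 0 by -2 full period(s), and the series is 2*pi-periodic.
At θ = 0 the one-sided limits are f(0^-) = 0 and f(0^+) = 2.
By Dirichlet's theorem the series converges to their average, [(0) + (2)]/2 = 1.

1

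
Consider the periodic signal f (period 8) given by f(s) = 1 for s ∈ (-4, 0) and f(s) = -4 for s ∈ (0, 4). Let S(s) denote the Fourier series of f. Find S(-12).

s = -12 differs from s = -4 by -1 full period(s), and the series is 8-periodic.
At s = -4 the one-sided limits are f(-4^-) = -4 and f(-4^+) = 1.
By Dirichlet's theorem the series converges to their average, [(-4) + (1)]/2 = -3/2.

-3/2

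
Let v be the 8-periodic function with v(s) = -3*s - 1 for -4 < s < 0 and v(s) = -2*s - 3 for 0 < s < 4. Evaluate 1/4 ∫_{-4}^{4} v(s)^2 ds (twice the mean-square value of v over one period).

1/4 ∫_{-4}^{4} v(s)^2 ds = 1/4 · (1096/3) = 274/3.

274/3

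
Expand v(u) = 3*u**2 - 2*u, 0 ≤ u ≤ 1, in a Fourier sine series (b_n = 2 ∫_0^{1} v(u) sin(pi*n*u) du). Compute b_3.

2*(-4 + 3*pi**2)/(9*pi**3)

b_3 = 2 ∫_0^{1} (3*u**2 - 2*u) sin(3*pi*u) du.
Integrating by parts twice (tabular method), an antiderivative of (3*u**2 - 2*u) sin(3*pi*u) is -u**2*cos(3*pi*u)/pi + 2*u*sin(3*pi*u)/(3*pi**2) + 2*u*cos(3*pi*u)/(3*pi) - 2*sin(3*pi*u)/(9*pi**2) + 2*cos(3*pi*u)/(9*pi**3); evaluating from 0 to 1: ∫_{0}^{1} (3*u**2 - 2*u) sin(3*pi*u) du = ((-2 + 3*pi**2)/(9*pi**3)) - (2/(9*pi**3)) = (-4 + 3*pi**2)/(9*pi**3).
Hence b_3 = 2·((-4 + 3*pi**2)/(9*pi**3)) = 2*(-4 + 3*pi**2)/(9*pi**3).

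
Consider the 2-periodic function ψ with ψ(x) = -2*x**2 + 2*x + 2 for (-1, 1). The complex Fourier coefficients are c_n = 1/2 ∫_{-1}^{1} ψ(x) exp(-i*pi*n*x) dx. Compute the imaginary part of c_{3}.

Since ψ is real-valued, Im(c_{3}) = -1/2 ∫_{-1}^{1} ψ(x) sin(3*pi*x) dx = -b_{3}/2.
Integrating by parts twice (tabular method), an antiderivative of (-2*x**2 + 2*x + 2) sin(3*pi*x) is 2*x**2*cos(3*pi*x)/(3*pi) - 4*x*sin(3*pi*x)/(9*pi**2) - 2*x*cos(3*pi*x)/(3*pi) + 2*sin(3*pi*x)/(9*pi**2) - 2*cos(3*pi*x)/(3*pi) - 4*cos(3*pi*x)/(27*pi**3); evaluating from -1 to 1: ∫_{-1}^{1} (-2*x**2 + 2*x + 2) sin(3*pi*x) dx = (2*(2 + 9*pi**2)/(27*pi**3)) - (2*(2 - 9*pi**2)/(27*pi**3)) = 4/(3*pi).
Hence Im(c_{3}) = (-1/2)·(4/(3*pi)) = -2/(3*pi).

-2/(3*pi)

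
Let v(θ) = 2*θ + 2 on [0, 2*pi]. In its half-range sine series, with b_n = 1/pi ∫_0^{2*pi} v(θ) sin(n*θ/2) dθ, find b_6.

b_6 = 1/pi ∫_0^{2*pi} (2*θ + 2) sin(3*θ) dθ.
Integrating by parts (boundary term plus one more integral), an antiderivative of (2*θ + 2) sin(3*θ) is -2*θ*cos(3*θ)/3 + 2*sin(3*θ)/9 - 2*cos(3*θ)/3; evaluating from 0 to 2*pi: ∫_{0}^{2*pi} (2*θ + 2) sin(3*θ) dθ = (-4*pi/3 - 2/3) - (-2/3) = -4*pi/3.
Hence b_6 = (1/pi)·(-4*pi/3) = -4/3.

-4/3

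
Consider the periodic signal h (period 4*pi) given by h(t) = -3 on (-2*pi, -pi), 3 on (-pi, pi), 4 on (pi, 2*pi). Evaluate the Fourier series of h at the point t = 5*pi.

7/2

t = 5*pi differs from t = pi by 1 full period(s), and the series is 4*pi-periodic.
At t = pi the one-sided limits are h(pi^-) = 3 and h(pi^+) = 4.
By Dirichlet's theorem the series converges to their average, [(3) + (4)]/2 = 7/2.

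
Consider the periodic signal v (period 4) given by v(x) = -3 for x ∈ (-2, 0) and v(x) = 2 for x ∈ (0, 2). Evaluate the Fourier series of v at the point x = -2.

-1/2

x = -2 differs from x = 2 by -1 full period(s), and the series is 4-periodic.
At x = 2 the one-sided limits are v(2^-) = 2 and v(2^+) = -3.
By Dirichlet's theorem the series converges to their average, [(2) + (-3)]/2 = -1/2.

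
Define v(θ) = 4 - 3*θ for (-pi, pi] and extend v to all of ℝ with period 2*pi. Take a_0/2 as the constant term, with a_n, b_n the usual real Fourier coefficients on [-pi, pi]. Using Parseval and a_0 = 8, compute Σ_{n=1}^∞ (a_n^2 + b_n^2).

Parseval: a_0^2/2 + Σ_{n≥1} (a_n^2+b_n^2) = 1/pi ∫_{-pi}^{pi} v(θ)^2 dθ = 32 + 6*pi**2.
Subtract a_0^2/2 = 32: Σ (a_n^2+b_n^2) = 6*pi**2.

6*pi**2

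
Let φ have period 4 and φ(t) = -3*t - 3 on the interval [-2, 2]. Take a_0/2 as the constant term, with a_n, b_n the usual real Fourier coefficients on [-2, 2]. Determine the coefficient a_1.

0

a_1 = 1/2 ∫_{-2}^{2} φ(t) cos(pi*t/2) dt.
Integrating by parts (boundary term plus one more integral), an antiderivative of (-3*t - 3) cos(pi*t/2) is -6*t*sin(pi*t/2)/pi - 6*sin(pi*t/2)/pi - 12*cos(pi*t/2)/pi**2; evaluating from -2 to 2: ∫_{-2}^{2} (-3*t - 3) cos(pi*t/2) dt = (12/pi**2) - (12/pi**2) = 0.
Hence a_1 = (1/2)·(0) = 0.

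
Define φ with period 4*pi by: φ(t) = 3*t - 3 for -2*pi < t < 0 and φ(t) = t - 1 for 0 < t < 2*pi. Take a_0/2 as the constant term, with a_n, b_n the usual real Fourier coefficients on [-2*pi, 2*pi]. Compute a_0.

-2*pi - 4

a_0 = (1/(2*pi)) ∫_{-2*pi}^{2*pi} φ(t) dt = (1/(2*pi)) · (-4*pi*(2 + pi)) = -2*pi - 4.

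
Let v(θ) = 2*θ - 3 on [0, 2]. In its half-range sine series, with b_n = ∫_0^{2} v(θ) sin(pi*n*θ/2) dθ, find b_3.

b_3 = ∫_0^{2} (2*θ - 3) sin(3*pi*θ/2) dθ.
Integrating by parts (boundary term plus one more integral), an antiderivative of (2*θ - 3) sin(3*pi*θ/2) is -4*θ*cos(3*pi*θ/2)/(3*pi) + 8*sin(3*pi*θ/2)/(9*pi**2) + 2*cos(3*pi*θ/2)/pi; evaluating from 0 to 2: ∫_{0}^{2} (2*θ - 3) sin(3*pi*θ/2) dθ = (2/(3*pi)) - (2/pi) = -4/(3*pi).
Hence b_3 = -4/(3*pi).

-4/(3*pi)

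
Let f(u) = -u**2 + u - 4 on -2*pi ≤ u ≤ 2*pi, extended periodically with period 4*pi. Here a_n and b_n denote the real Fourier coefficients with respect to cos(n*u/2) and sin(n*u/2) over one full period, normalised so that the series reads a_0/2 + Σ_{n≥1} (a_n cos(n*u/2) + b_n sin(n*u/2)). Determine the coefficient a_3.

16/9

a_3 = (1/(2*pi)) ∫_{-2*pi}^{2*pi} f(u) cos(3*u/2) du.
Integrating by parts twice (tabular method), an antiderivative of (-u**2 + u - 4) cos(3*u/2) is -2*u**2*sin(3*u/2)/3 + 2*u*sin(3*u/2)/3 - 8*u*cos(3*u/2)/9 - 56*sin(3*u/2)/27 + 4*cos(3*u/2)/9; evaluating from -2*pi to 2*pi: ∫_{-2*pi}^{2*pi} (-u**2 + u - 4) cos(3*u/2) du = (-4/9 + 16*pi/9) - (-16*pi/9 - 4/9) = 32*pi/9.
Hence a_3 = (1/(2*pi))·(32*pi/9) = 16/9.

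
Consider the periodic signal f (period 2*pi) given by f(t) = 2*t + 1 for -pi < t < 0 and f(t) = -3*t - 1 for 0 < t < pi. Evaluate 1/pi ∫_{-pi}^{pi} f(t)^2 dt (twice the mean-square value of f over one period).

2 + pi + 13*pi**2/3

1/pi ∫_{-pi}^{pi} f(t)^2 dt = 1/pi · (pi*(6 + 3*pi + 13*pi**2)/3) = 2 + pi + 13*pi**2/3.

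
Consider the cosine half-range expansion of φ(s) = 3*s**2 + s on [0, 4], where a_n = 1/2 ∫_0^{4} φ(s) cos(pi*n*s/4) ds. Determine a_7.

a_7 = 1/2 ∫_0^{4} (3*s**2 + s) cos(7*pi*s/4) ds.
Integrating by parts twice (tabular method), an antiderivative of (3*s**2 + s) cos(7*pi*s/4) is 12*s**2*sin(7*pi*s/4)/(7*pi) + 4*s*sin(7*pi*s/4)/(7*pi) + 96*s*cos(7*pi*s/4)/(49*pi**2) - 384*sin(7*pi*s/4)/(343*pi**3) + 16*cos(7*pi*s/4)/(49*pi**2); evaluating from 0 to 4: ∫_{0}^{4} (3*s**2 + s) cos(7*pi*s/4) ds = (-400/(49*pi**2)) - (16/(49*pi**2)) = -416/(49*pi**2).
Hence a_7 = (1/2)·(-416/(49*pi**2)) = -208/(49*pi**2).

-208/(49*pi**2)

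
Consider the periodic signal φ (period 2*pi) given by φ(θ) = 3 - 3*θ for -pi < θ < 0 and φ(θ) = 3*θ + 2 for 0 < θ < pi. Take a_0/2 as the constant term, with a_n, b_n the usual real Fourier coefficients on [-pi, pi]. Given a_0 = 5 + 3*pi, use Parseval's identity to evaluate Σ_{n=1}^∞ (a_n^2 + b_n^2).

1/2 + 3*pi**2/2

Parseval: a_0^2/2 + Σ_{n≥1} (a_n^2+b_n^2) = 1/pi ∫_{-pi}^{pi} φ(θ)^2 dθ = 13 + 15*pi + 6*pi**2.
Subtract a_0^2/2 = (5 + 3*pi)**2/2: Σ (a_n^2+b_n^2) = 1/2 + 3*pi**2/2.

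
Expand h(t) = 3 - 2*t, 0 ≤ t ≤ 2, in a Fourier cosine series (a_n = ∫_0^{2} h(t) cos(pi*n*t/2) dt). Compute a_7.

a_7 = ∫_0^{2} (3 - 2*t) cos(7*pi*t/2) dt.
Integrating by parts (boundary term plus one more integral), an antiderivative of (3 - 2*t) cos(7*pi*t/2) is -4*t*sin(7*pi*t/2)/(7*pi) + 6*sin(7*pi*t/2)/(7*pi) - 8*cos(7*pi*t/2)/(49*pi**2); evaluating from 0 to 2: ∫_{0}^{2} (3 - 2*t) cos(7*pi*t/2) dt = (8/(49*pi**2)) - (-8/(49*pi**2)) = 16/(49*pi**2).
Hence a_7 = 16/(49*pi**2).

16/(49*pi**2)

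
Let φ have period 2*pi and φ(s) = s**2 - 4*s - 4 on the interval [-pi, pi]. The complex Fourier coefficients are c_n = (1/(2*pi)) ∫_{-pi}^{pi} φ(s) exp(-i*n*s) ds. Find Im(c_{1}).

Since φ is real-valued, Im(c_{1}) = -(1/(2*pi)) ∫_{-pi}^{pi} φ(s) sin(s) ds = -b_{1}/2.
Integrating by parts twice (tabular method), an antiderivative of (s**2 - 4*s - 4) sin(s) is -s**2*cos(s) + 2*s*sin(s) + 4*s*cos(s) - 4*sin(s) + 6*cos(s); evaluating from -pi to pi: ∫_{-pi}^{pi} (s**2 - 4*s - 4) sin(s) ds = (-4*pi - 6 + pi**2) - (-6 + pi**2 + 4*pi) = -8*pi.
Hence Im(c_{1}) = (-1/(2*pi))·(-8*pi) = 4.

4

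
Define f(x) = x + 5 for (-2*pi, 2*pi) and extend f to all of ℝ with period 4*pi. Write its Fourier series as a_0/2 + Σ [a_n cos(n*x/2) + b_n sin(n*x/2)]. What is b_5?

b_5 = (1/(2*pi)) ∫_{-2*pi}^{2*pi} f(x) sin(5*x/2) dx.
Integrating by parts (boundary term plus one more integral), an antiderivative of (x + 5) sin(5*x/2) is -2*x*cos(5*x/2)/5 + 4*sin(5*x/2)/25 - 2*cos(5*x/2); evaluating from -2*pi to 2*pi: ∫_{-2*pi}^{2*pi} (x + 5) sin(5*x/2) dx = (2 + 4*pi/5) - (2 - 4*pi/5) = 8*pi/5.
Hence b_5 = (1/(2*pi))·(8*pi/5) = 4/5.

4/5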